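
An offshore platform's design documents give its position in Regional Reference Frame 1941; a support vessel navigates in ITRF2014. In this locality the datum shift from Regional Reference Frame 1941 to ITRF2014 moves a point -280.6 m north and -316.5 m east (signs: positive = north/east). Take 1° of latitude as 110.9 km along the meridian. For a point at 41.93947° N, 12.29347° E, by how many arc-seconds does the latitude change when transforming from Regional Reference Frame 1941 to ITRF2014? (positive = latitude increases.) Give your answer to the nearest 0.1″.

Δφ = -9.1″

1° of latitude = 110.9 km, so Δφ = -280.6 / 110900 = -0.0025302° = -9.109″.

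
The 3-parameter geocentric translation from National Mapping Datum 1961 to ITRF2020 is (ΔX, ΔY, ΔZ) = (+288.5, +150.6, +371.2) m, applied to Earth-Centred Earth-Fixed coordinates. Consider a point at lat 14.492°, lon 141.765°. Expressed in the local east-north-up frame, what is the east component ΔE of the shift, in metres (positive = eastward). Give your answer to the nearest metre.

At φ = 14.492°, λ = 141.765°: sin φ = 0.250245, cos φ = 0.968183, sin λ = 0.618888, cos λ = -0.785479.
ΔE = −sin λ·ΔX + cos λ·ΔY = −(0.618888)·(288.5) + (-0.785479)·(150.6) = -296.84 m.

ΔE = -297 m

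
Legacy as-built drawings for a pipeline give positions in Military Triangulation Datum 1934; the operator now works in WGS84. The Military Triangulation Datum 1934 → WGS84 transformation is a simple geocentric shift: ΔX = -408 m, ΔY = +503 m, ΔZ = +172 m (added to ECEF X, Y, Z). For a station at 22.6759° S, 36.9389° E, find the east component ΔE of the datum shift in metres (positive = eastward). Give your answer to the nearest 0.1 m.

The local east axis at (φ, λ) is (−sin λ, cos λ, 0), so ΔE = −sin(36.9389°)·(-408) + cos(36.9389°)·503 = 647.23 m.

ΔE = 647.2 m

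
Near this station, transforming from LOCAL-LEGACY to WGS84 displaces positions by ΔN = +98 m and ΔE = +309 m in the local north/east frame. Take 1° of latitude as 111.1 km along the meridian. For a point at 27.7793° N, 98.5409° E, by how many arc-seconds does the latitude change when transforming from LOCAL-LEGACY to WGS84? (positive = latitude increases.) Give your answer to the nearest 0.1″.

Δφ = 3.2″

1° of latitude = 111.1 km, so Δφ = 98.0 / 111100 = 0.0008821° = 3.176″.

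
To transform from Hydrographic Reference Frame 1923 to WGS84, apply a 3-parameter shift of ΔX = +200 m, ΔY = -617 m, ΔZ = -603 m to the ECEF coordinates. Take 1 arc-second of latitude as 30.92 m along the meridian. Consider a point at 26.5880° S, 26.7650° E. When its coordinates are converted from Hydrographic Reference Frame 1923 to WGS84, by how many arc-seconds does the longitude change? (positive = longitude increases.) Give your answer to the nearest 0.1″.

sin φ = -0.447572, cos φ = 0.894248, sin λ = 0.450332, cos λ = 0.892861.
East component: ΔE = −sin λ·ΔX + cos λ·ΔY = −(0.450332)(200) + (0.892861)(-617) = -640.96 m.
1° of latitude spans 3600 × 30.92 = 111312 m; at latitude φ, 1° of longitude spans that × cos φ = 99540.5 m, so Δλ = -640.96 / 99540.5 × 3600 = -23.181″.

Δλ = -23.2″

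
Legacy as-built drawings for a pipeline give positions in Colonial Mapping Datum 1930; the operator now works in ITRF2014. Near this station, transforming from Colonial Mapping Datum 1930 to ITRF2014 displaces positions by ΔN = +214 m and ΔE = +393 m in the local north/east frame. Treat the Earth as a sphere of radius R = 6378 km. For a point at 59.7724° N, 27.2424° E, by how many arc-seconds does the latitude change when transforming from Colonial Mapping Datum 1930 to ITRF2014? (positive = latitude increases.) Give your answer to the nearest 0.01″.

Δφ = 6.92″

On a sphere of radius R, 1 rad of latitude = R, so Δφ = ΔN / R = 214.0 / 6378000 = 3.3553e-05 rad = 6.921″.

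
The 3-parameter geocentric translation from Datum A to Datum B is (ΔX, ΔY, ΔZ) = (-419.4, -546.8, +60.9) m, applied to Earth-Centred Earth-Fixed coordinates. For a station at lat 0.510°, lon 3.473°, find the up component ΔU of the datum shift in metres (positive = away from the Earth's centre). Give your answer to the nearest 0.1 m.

At φ = 0.510°, λ = 3.473°: sin φ = 0.008901, cos φ = 0.999960, sin λ = 0.060578, cos λ = 0.998163.
ΔU = cos φ cos λ·ΔX + cos φ sin λ·ΔY + sin φ·ΔZ = (0.999960)(0.998163)(-419.4) + (0.999960)(0.060578)(-546.8) + (0.008901)(60.9) = -451.19 m.

ΔU = -451.2 m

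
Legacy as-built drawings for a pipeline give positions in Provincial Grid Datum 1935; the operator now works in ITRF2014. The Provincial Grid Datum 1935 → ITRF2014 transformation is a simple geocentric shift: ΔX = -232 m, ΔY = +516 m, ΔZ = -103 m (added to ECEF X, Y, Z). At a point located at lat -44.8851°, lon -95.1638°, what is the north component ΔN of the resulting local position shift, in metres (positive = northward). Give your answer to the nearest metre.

ΔN = -421 m

At φ = -44.8851°, λ = -95.1638°: sin φ = -0.705687, cos φ = 0.708523, sin λ = -0.995941, cos λ = -0.090003.
ΔN = −sin φ cos λ·ΔX − sin φ sin λ·ΔY + cos φ·ΔZ = −(-0.705687)(-0.090003)(-232) − (-0.705687)(-0.995941)(516) + (0.708523)(-103) = -420.90 m.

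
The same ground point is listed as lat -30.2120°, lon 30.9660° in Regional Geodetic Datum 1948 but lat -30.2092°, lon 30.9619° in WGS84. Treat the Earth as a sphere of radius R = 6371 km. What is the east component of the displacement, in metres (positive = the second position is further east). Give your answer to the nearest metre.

ΔE = -394 m

Δφ = -30.2092° − -30.2120° = +0.0028°; Δλ = 30.9619° − 30.9660° = -0.0041°.
1° along a meridian = πR/180 = 111195 m.
ΔN = Δφ × 111195 = 311.3 m; ΔE = Δλ × 111195 × cos(-30.2120°) = -0.0041 × 111195 × 0.864169 = -394.0 m.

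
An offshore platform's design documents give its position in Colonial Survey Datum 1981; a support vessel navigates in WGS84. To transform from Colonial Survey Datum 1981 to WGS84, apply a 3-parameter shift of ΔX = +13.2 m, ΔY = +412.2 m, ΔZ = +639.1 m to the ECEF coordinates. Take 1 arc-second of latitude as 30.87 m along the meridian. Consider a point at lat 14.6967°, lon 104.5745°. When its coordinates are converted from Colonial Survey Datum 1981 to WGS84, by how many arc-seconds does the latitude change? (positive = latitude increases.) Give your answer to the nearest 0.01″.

sin φ = 0.253702, cos φ = 0.967282, sin λ = 0.967821, cos λ = -0.251639.
North component: ΔN = −sin φ cos λ·ΔX − sin φ sin λ·ΔY + cos φ·ΔZ = −(0.253702)(-0.251639)(13.2) − (0.253702)(0.967821)(412.2) + (0.967282)(639.1) = 517.82 m.
1° of latitude spans 3600 × 30.87 = 111132 m, so Δφ = 517.82 / 111132 × 3600 = 16.774″.

Δφ = 16.77″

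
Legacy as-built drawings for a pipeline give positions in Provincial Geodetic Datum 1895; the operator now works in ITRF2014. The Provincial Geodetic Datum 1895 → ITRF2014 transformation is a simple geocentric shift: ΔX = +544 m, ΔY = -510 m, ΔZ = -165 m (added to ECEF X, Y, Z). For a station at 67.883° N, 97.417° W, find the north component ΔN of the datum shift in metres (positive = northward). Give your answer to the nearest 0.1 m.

ΔN = -465.6 m

At φ = 67.883°, λ = -97.417°: sin φ = 0.926417, cos φ = 0.376499, sin λ = -0.991633, cos λ = -0.129090.
ΔN = −sin φ cos λ·ΔX − sin φ sin λ·ΔY + cos φ·ΔZ = −(0.926417)(-0.129090)(544) − (0.926417)(-0.991633)(-510) + (0.376499)(-165) = -465.58 m.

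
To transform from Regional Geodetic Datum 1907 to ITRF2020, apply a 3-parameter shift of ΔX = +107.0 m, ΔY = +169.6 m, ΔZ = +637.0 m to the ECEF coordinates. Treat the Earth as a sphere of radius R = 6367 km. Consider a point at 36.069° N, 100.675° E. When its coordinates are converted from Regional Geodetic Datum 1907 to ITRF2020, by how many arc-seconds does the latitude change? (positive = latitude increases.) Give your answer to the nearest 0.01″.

Δφ = 13.88″

sin φ = 0.588759, cos φ = 0.808309, sin λ = 0.982694, cos λ = -0.185238.
North component: ΔN = −sin φ cos λ·ΔX − sin φ sin λ·ΔY + cos φ·ΔZ = −(0.588759)(-0.185238)(107.0) − (0.588759)(0.982694)(169.6) + (0.808309)(637.0) = 428.44 m.
1° of latitude spans πR/180 = 111125 m, so Δφ = 428.44 / 111125 × 3600 = 13.880″.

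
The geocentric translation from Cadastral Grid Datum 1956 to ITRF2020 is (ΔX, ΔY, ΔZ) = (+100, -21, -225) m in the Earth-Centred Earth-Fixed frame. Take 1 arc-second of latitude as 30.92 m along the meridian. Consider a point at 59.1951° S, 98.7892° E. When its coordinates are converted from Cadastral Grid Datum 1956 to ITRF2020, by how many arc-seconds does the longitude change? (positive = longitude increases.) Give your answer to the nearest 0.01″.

sin φ = -0.858916, cos φ = 0.512116, sin λ = 0.988257, cos λ = -0.152800.
East component: ΔE = −sin λ·ΔX + cos λ·ΔY = −(0.988257)(100) + (-0.152800)(-21) = -95.62 m.
1° of latitude spans 3600 × 30.92 = 111312 m; at latitude φ, 1° of longitude spans that × cos φ = 57004.7 m, so Δλ = -95.62 / 57004.7 × 3600 = -6.038″.

Δλ = -6.04″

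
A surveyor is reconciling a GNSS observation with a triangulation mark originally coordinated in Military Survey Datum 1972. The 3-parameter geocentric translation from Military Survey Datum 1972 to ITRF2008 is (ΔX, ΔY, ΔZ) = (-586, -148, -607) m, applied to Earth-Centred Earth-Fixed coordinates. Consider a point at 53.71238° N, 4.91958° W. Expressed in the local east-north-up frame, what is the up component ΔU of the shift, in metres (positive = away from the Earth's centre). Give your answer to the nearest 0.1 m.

ΔU = -827.3 m

The local up (radial) axis is (cos φ cos λ, cos φ sin λ, sin φ), giving ΔU = -345.540 + 7.512 − 489.276 = -827.30 m.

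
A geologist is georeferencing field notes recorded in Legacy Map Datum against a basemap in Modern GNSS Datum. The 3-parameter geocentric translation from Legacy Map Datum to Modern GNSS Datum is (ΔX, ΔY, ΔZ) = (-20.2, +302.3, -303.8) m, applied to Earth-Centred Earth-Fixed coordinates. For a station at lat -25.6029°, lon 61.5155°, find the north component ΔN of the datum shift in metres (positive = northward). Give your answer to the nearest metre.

ΔN = -163 m

At φ = -25.6029°, λ = 61.5155°: sin φ = -0.432131, cos φ = 0.901811, sin λ = 0.878946, cos λ = 0.476921.
ΔN = −sin φ cos λ·ΔX − sin φ sin λ·ΔY + cos φ·ΔZ = −(-0.432131)(0.476921)(-20.2) − (-0.432131)(0.878946)(302.3) + (0.901811)(-303.8) = -163.31 m.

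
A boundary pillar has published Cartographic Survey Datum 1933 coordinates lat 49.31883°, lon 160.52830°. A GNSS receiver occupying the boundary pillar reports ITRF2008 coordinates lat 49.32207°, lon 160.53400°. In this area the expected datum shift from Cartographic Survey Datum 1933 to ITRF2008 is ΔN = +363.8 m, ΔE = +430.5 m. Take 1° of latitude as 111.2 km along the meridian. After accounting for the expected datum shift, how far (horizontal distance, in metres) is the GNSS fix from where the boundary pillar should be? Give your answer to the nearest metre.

Observed coordinate differences: Δφ = +0.00324°, Δλ = +0.00570°.
Converting to metres (1° lat = 111200 m, cos φ = 0.651849): observed ΔN = 360.3 m, observed ΔE = 413.2 m.
Subtracting the expected shift leaves a residual of 360.3 − (363.8) = -3.5 m north and 413.2 − (430.5) = -17.3 m east.
Residual distance = √((-3.5)² + (-17.3)²) = 17.7 m.

18 m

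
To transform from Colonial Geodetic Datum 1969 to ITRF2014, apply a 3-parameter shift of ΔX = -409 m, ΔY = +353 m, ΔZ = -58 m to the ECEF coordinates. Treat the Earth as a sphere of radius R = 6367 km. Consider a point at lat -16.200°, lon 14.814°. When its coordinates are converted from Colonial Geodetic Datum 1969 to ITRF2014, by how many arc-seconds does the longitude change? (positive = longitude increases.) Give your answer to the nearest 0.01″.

Δλ = 15.04″

sin φ = -0.278991, cos φ = 0.960294, sin λ = 0.255682, cos λ = 0.966761.
East component: ΔE = −sin λ·ΔX + cos λ·ΔY = −(0.255682)(-409) + (0.966761)(353) = 445.84 m.
1° of latitude spans πR/180 = 111125 m; at latitude φ, 1° of longitude spans that × cos φ = 106712.7 m, so Δλ = 445.84 / 106712.7 × 3600 = 15.041″.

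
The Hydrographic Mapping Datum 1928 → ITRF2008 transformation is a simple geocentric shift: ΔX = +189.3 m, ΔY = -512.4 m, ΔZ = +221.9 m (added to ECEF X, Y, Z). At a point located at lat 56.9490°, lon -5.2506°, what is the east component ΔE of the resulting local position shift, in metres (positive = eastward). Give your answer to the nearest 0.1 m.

The local east axis at (φ, λ) is (−sin λ, cos λ, 0), so ΔE = −sin(-5.2506°)·189.3 + cos(-5.2506°)·(-512.4) = -492.93 m.

ΔE = -492.9 m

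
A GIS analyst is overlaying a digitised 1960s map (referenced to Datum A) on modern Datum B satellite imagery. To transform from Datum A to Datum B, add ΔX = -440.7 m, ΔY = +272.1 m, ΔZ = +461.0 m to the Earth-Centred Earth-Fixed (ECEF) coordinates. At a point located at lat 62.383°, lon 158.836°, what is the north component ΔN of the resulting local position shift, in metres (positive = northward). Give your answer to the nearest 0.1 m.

At φ = 62.383°, λ = 158.836°: sin φ = 0.886066, cos φ = 0.463559, sin λ = 0.361039, cos λ = -0.932551.
ΔN = −sin φ cos λ·ΔX − sin φ sin λ·ΔY + cos φ·ΔZ = −(0.886066)(-0.932551)(-440.7) − (0.886066)(0.361039)(272.1) + (0.463559)(461.0) = -237.50 m.

ΔN = -237.5 m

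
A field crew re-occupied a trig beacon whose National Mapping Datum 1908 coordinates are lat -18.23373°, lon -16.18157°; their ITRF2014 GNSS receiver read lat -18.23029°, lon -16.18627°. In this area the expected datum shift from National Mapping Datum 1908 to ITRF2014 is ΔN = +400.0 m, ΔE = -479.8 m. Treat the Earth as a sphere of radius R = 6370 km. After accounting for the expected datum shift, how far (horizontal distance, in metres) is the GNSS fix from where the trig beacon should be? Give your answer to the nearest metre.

24 m

Observed coordinate differences: Δφ = +0.00344°, Δλ = -0.00470°.
Converting to metres (1° lat = 111177 m, cos φ = 0.949788): observed ΔN = 382.5 m, observed ΔE = -496.3 m.
Subtracting the expected shift leaves a residual of 382.5 − (400.0) = -17.5 m north and -496.3 − (-479.8) = -16.5 m east.
Residual distance = √((-17.5)² + (-16.5)²) = 24.1 m.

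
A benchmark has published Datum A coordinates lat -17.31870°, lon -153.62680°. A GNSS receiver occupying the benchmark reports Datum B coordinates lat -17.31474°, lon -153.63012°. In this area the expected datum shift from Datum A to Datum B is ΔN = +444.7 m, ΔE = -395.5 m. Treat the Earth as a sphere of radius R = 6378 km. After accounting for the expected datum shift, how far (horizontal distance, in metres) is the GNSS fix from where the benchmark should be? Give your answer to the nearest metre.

43 m

Observed coordinate differences: Δφ = +0.00396°, Δλ = -0.00332°.
Converting to metres (1° lat = 111317 m, cos φ = 0.954664): observed ΔN = 440.8 m, observed ΔE = -352.8 m.
Subtracting the expected shift leaves a residual of 440.8 − (444.7) = -3.9 m north and -352.8 − (-395.5) = 42.7 m east.
Residual distance = √((-3.9)² + 42.7²) = 42.9 m.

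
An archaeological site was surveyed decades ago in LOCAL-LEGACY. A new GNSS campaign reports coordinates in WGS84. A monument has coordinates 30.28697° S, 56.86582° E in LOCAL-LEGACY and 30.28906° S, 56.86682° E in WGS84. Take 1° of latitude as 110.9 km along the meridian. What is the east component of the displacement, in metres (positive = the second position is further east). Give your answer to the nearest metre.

ΔE = 96 m

Δφ = -30.28906° − -30.28697° = -0.00209°; Δλ = 56.86682° − 56.86582° = +0.00100°.
ΔN = Δφ × 110900 = -231.8 m; ΔE = Δλ × 110900 × cos(-30.28697°) = +0.00100 × 110900 × 0.863510 = 95.8 m.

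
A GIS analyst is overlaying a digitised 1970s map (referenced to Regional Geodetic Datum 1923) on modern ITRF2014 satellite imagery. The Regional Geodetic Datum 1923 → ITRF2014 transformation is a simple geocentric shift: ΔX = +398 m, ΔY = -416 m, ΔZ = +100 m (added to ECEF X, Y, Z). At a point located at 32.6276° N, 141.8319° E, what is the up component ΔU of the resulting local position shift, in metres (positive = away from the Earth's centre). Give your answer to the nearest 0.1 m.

ΔU = -426.1 m

At φ = 32.6276°, λ = 141.8319°: sin φ = 0.539177, cos φ = 0.842193, sin λ = 0.617971, cos λ = -0.786201.
ΔU = cos φ cos λ·ΔX + cos φ sin λ·ΔY + sin φ·ΔZ = (0.842193)(-0.786201)(398) + (0.842193)(0.617971)(-416) + (0.539177)(100) = -426.12 m.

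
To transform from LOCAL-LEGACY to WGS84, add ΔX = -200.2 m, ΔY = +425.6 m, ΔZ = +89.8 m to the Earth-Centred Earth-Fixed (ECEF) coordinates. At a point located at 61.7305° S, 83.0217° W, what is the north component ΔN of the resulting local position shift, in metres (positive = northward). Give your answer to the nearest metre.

ΔN = -351 m

At φ = -61.7305°, λ = -83.0217°: sin φ = -0.880730, cos φ = 0.473619, sin λ = -0.992592, cos λ = 0.121493.
ΔN = −sin φ cos λ·ΔX − sin φ sin λ·ΔY + cos φ·ΔZ = −(-0.880730)(0.121493)(-200.2) − (-0.880730)(-0.992592)(425.6) + (0.473619)(89.8) = -350.95 m.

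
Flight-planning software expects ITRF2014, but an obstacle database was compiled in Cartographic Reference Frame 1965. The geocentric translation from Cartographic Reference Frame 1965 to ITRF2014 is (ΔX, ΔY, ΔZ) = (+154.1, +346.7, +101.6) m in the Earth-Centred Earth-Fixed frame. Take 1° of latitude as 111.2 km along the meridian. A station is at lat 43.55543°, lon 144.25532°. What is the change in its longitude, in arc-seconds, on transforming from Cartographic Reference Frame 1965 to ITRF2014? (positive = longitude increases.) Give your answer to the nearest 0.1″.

sin φ = 0.689056, cos φ = 0.724708, sin λ = 0.584174, cos λ = -0.811628.
East component: ΔE = −sin λ·ΔX + cos λ·ΔY = −(0.584174)(154.1) + (-0.811628)(346.7) = -371.41 m.
1° of latitude spans 111200 m; at latitude φ, 1° of longitude spans that × cos φ = 80587.5 m, so Δλ = -371.41 / 80587.5 × 3600 = -16.592″.

Δλ = -16.6″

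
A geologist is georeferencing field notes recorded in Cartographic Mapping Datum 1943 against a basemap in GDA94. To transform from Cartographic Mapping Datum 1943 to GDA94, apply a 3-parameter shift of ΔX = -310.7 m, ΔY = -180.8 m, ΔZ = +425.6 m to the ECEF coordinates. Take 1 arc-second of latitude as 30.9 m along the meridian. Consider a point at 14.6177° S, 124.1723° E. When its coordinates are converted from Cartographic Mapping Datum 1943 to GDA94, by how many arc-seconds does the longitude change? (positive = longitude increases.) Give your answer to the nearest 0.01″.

sin φ = -0.252368, cos φ = 0.967631, sin λ = 0.827352, cos λ = -0.561683.
East component: ΔE = −sin λ·ΔX + cos λ·ΔY = −(0.827352)(-310.7) + (-0.561683)(-180.8) = 358.61 m.
1° of latitude spans 3600 × 30.90 = 111240 m; at latitude φ, 1° of longitude spans that × cos φ = 107639.3 m, so Δλ = 358.61 / 107639.3 × 3600 = 11.994″.

Δλ = 11.99″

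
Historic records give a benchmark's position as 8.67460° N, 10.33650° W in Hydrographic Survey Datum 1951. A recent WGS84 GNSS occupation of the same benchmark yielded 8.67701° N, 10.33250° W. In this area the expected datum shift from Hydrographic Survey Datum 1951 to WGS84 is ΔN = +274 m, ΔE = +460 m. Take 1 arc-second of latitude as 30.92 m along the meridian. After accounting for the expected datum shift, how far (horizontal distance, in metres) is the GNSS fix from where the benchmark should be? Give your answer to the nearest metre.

Observed coordinate differences: Δφ = +0.00241°, Δλ = +0.00400°.
Converting to metres (1° lat = 111312 m, cos φ = 0.988561): observed ΔN = 268.3 m, observed ΔE = 440.2 m.
Subtracting the expected shift leaves a residual of 268.3 − (274) = -5.7 m north and 440.2 − (460) = -19.8 m east.
Residual distance = √((-5.7)² + (-19.8)²) = 20.7 m.

21 m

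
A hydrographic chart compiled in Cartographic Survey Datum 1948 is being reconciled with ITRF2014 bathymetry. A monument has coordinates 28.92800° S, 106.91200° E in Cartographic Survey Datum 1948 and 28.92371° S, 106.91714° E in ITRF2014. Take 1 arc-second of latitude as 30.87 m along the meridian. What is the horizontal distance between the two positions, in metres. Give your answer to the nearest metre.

Δφ = -28.92371° − -28.92800° = +0.00429°; Δλ = 106.91714° − 106.91200° = +0.00514°.
1° of latitude = 3600 × 30.87 = 111132 m.
ΔN = Δφ × 111132 = 476.8 m; ΔE = Δλ × 111132 × cos(-28.92800°) = +0.00514 × 111132 × 0.875228 = 499.9 m.
Distance = √(ΔE² + ΔN²) = √(499.9² + 476.8²) = 690.8 m.

691 m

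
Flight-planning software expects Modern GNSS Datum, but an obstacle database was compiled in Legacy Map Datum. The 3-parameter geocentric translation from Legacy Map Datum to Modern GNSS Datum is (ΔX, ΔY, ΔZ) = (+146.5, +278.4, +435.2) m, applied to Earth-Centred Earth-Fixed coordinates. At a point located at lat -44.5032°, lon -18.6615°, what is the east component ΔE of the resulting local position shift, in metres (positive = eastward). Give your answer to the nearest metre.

At φ = -44.5032°, λ = -18.6615°: sin φ = -0.700949, cos φ = 0.713211, sin λ = -0.319976, cos λ = 0.947426.
ΔE = −sin λ·ΔX + cos λ·ΔY = −(-0.319976)·(146.5) + (0.947426)·(278.4) = 310.64 m.

ΔE = 311 m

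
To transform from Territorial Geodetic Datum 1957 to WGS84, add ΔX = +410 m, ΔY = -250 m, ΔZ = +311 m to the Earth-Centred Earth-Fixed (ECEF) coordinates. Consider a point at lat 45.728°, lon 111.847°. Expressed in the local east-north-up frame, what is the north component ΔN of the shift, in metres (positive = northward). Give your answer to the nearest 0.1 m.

At φ = 45.728°, λ = 111.847°: sin φ = 0.716034, cos φ = 0.698065, sin λ = 0.928181, cos λ = -0.372129.
ΔN = −sin φ cos λ·ΔX − sin φ sin λ·ΔY + cos φ·ΔZ = −(0.716034)(-0.372129)(410) − (0.716034)(0.928181)(-250) + (0.698065)(311) = 492.50 m.

ΔN = 492.5 m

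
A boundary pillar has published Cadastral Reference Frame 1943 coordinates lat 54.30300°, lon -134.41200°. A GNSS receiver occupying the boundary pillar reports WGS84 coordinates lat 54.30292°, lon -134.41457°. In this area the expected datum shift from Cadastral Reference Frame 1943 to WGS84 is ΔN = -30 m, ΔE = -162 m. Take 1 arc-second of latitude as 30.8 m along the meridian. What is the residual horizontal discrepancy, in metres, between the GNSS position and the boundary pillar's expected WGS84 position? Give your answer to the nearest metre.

22 m

Observed coordinate differences: Δφ = -0.00008°, Δλ = -0.00257°.
Converting to metres (1° lat = 110880 m, cos φ = 0.583499): observed ΔN = -8.9 m, observed ΔE = -166.3 m.
Subtracting the expected shift leaves a residual of -8.9 − (-30) = 21.1 m north and -166.3 − (-162) = -4.3 m east.
Residual distance = √(21.1² + (-4.3)²) = 21.6 m.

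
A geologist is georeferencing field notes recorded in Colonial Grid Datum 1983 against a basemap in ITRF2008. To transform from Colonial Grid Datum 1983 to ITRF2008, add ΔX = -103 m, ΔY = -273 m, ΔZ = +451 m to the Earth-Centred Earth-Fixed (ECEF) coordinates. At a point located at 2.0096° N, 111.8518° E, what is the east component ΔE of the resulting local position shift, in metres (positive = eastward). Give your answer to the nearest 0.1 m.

ΔE = 197.2 m

The local east axis at (φ, λ) is (−sin λ, cos λ, 0), so ΔE = −sin(111.8518°)·(-103) + cos(111.8518°)·(-273) = 197.21 m.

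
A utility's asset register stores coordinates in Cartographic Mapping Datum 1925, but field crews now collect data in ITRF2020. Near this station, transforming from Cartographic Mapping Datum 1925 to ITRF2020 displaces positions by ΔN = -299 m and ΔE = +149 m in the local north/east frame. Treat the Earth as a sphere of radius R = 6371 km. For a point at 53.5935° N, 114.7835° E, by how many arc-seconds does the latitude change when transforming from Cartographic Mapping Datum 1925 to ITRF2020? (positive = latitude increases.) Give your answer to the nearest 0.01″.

On a sphere of radius R, 1 rad of latitude = R, so Δφ = ΔN / R = -299.0 / 6371000 = -4.6931e-05 rad = -9.680″.

Δφ = -9.68″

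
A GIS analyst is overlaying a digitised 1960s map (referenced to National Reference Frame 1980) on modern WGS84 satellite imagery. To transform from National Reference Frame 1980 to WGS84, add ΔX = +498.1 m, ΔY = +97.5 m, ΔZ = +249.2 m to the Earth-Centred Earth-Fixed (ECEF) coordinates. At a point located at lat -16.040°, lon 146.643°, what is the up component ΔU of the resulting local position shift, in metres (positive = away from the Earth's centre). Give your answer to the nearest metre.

ΔU = -417 m

The local up (radial) axis is (cos φ cos λ, cos φ sin λ, sin φ), giving ΔU = -399.846 + 51.524 − 68.856 = -417.18 m.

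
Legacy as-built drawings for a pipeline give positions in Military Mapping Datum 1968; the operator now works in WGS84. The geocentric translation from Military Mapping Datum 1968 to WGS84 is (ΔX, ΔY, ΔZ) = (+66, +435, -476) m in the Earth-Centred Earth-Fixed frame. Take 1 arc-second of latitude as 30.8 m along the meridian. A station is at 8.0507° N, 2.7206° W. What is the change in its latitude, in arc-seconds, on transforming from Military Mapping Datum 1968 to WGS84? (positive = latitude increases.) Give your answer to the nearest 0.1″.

sin φ = 0.140049, cos φ = 0.990145, sin λ = -0.047466, cos λ = 0.998873.
North component: ΔN = −sin φ cos λ·ΔX − sin φ sin λ·ΔY + cos φ·ΔZ = −(0.140049)(0.998873)(66) − (0.140049)(-0.047466)(435) + (0.990145)(-476) = -477.65 m.
1° of latitude spans 3600 × 30.80 = 110880 m, so Δφ = -477.65 / 110880 × 3600 = -15.508″.

Δφ = -15.5″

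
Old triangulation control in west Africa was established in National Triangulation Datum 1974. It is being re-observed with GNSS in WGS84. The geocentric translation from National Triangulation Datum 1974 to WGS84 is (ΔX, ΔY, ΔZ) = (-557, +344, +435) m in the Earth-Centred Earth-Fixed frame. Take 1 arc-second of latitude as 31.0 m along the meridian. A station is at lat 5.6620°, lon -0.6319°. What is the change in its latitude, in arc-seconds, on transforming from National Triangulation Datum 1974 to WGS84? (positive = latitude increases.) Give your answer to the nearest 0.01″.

Δφ = 15.75″

sin φ = 0.098660, cos φ = 0.995121, sin λ = -0.011029, cos λ = 0.999939.
North component: ΔN = −sin φ cos λ·ΔX − sin φ sin λ·ΔY + cos φ·ΔZ = −(0.098660)(0.999939)(-557) − (0.098660)(-0.011029)(344) + (0.995121)(435) = 488.20 m.
1° of latitude spans 3600 × 31.00 = 111600 m, so Δφ = 488.20 / 111600 × 3600 = 15.748″.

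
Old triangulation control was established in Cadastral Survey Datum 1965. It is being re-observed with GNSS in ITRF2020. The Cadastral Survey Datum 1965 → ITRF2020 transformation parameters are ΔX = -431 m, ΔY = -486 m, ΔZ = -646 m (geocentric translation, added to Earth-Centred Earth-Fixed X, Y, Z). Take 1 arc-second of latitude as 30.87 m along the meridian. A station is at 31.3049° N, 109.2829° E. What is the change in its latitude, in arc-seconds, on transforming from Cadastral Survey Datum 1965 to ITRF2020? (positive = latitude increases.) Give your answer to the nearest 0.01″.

Δφ = -12.55″

sin φ = 0.519592, cos φ = 0.854414, sin λ = 0.943900, cos λ = -0.330233.
North component: ΔN = −sin φ cos λ·ΔX − sin φ sin λ·ΔY + cos φ·ΔZ = −(0.519592)(-0.330233)(-431) − (0.519592)(0.943900)(-486) + (0.854414)(-646) = -387.55 m.
1° of latitude spans 3600 × 30.87 = 111132 m, so Δφ = -387.55 / 111132 × 3600 = -12.554″.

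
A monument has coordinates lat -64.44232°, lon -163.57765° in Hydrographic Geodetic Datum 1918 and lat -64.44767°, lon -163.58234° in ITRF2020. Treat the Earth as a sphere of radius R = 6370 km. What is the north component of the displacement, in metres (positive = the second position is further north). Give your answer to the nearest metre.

Δφ = -64.44767° − -64.44232° = -0.00535°; Δλ = -163.58234° − -163.57765° = -0.00469°.
1° along a meridian = πR/180 = 111177 m.
ΔN = Δφ × 111177 = -594.8 m; ΔE = Δλ × 111177 × cos(-64.44232°) = -0.00469 × 111177 × 0.431420 = -225.0 m.

ΔN = -595 m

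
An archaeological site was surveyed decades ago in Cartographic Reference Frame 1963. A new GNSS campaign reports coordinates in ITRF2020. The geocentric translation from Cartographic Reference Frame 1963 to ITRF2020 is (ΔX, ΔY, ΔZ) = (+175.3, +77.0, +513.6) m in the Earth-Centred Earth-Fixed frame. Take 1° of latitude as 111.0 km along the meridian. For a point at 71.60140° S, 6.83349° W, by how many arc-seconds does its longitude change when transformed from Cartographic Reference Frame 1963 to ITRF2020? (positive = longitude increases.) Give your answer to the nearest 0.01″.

Δλ = 10.00″

sin φ = -0.948884, cos φ = 0.315626, sin λ = -0.118984, cos λ = 0.992896.
East component: ΔE = −sin λ·ΔX + cos λ·ΔY = −(-0.118984)(175.3) + (0.992896)(77.0) = 97.31 m.
1° of latitude spans 111000 m; at latitude φ, 1° of longitude spans that × cos φ = 35034.5 m, so Δλ = 97.31 / 35034.5 × 3600 = 9.999″.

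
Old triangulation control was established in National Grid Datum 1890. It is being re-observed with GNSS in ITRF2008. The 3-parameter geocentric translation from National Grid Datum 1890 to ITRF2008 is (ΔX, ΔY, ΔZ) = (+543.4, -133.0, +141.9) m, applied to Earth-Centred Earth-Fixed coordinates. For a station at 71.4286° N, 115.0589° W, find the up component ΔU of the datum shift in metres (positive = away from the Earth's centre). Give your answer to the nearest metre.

The local up (radial) axis is (cos φ cos λ, cos φ sin λ, sin φ), giving ΔU = -73.302 + 38.372 + 134.511 = 99.58 m.

ΔU = 100 m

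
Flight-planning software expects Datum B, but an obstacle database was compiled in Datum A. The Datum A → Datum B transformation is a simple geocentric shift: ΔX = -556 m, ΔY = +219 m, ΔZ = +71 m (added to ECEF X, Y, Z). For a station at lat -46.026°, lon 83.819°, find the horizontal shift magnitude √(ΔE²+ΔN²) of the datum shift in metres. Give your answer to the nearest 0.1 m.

598.9 m

At φ = -46.026°, λ = 83.819°: sin φ = -0.719655, cos φ = 0.694332, sin λ = 0.994187, cos λ = 0.107670.
ΔE = −sin λ·ΔX + cos λ·ΔY = −(0.994187)·(-556) + (0.107670)·(219) = 576.35 m.
ΔN = −sin φ cos λ·ΔX − sin φ sin λ·ΔY + cos φ·ΔZ = −(-0.719655)(0.107670)(-556) − (-0.719655)(0.994187)(219) + (0.694332)(71) = 162.90 m.
Horizontal magnitude = √(ΔE² + ΔN²) = √(576.35² + 162.90²) = 598.93 m.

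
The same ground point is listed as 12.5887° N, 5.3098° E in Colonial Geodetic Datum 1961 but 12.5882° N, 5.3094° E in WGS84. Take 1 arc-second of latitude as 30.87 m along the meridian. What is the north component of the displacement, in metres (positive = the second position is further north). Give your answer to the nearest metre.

ΔN = -56 m

Δφ = 12.5882° − 12.5887° = -0.0005°; Δλ = 5.3094° − 5.3098° = -0.0004°.
1° of latitude = 3600 × 30.87 = 111132 m.
ΔN = Δφ × 111132 = -55.6 m; ΔE = Δλ × 111132 × cos(12.5887°) = -0.0004 × 111132 × 0.975960 = -43.4 m.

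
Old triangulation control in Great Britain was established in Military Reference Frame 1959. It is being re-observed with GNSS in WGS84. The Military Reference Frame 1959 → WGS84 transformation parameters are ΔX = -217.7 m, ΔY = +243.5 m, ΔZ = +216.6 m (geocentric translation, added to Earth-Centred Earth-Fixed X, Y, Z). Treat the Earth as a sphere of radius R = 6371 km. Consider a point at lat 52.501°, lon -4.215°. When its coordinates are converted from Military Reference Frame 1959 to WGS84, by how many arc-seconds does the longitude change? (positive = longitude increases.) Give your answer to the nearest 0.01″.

sin φ = 0.793364, cos φ = 0.608748, sin λ = -0.073499, cos λ = 0.997295.
East component: ΔE = −sin λ·ΔX + cos λ·ΔY = −(-0.073499)(-217.7) + (0.997295)(243.5) = 226.84 m.
1° of latitude spans πR/180 = 111195 m; at latitude φ, 1° of longitude spans that × cos φ = 67689.6 m, so Δλ = 226.84 / 67689.6 × 3600 = 12.064″.

Δλ = 12.06″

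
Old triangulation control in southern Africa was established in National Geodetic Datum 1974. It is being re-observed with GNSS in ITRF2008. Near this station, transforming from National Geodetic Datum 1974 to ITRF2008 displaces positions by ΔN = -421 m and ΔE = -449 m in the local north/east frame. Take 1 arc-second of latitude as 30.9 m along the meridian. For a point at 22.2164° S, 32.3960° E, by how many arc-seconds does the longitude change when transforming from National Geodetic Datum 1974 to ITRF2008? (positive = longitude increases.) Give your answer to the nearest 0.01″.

Δλ = -15.70″

At latitude -22.2164°, cos φ = 0.925762.
1″ of longitude at this latitude = 30.90 × cos φ = 28.6061 m, so Δλ = -449.0 / 28.6061 = -15.696″.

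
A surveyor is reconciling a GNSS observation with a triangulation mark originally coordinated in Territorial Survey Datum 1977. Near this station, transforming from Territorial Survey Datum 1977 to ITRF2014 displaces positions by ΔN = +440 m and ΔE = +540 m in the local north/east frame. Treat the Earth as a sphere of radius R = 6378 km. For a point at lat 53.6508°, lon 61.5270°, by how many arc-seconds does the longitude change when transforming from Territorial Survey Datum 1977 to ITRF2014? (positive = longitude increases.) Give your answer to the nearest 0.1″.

Δλ = 29.5″

At latitude 53.6508°, cos φ = 0.592705.
One radian of longitude at latitude φ spans R cos φ, so Δλ = ΔE / (R cos φ) = 540.0 / (6378000 × 0.592705) = 1.4285e-04 rad = 29.464″.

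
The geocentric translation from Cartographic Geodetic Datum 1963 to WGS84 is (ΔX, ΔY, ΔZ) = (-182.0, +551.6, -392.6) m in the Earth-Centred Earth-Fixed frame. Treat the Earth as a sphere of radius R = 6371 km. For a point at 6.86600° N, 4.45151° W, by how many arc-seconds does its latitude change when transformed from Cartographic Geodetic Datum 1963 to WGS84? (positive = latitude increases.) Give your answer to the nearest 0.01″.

Δφ = -11.75″

sin φ = 0.119548, cos φ = 0.992828, sin λ = -0.077615, cos λ = 0.996983.
North component: ΔN = −sin φ cos λ·ΔX − sin φ sin λ·ΔY + cos φ·ΔZ = −(0.119548)(0.996983)(-182.0) − (0.119548)(-0.077615)(551.6) + (0.992828)(-392.6) = -362.97 m.
1° of latitude spans πR/180 = 111195 m, so Δφ = -362.97 / 111195 × 3600 = -11.752″.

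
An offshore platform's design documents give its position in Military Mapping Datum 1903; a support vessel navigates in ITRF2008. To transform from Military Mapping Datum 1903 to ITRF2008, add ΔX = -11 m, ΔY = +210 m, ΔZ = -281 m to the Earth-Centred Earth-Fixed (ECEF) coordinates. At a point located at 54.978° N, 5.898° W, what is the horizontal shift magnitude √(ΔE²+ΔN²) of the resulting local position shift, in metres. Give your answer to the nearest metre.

248 m

At φ = 54.978°, λ = -5.898°: sin φ = 0.818932, cos φ = 0.573891, sin λ = -0.102758, cos λ = 0.994706.
ΔE = −sin λ·ΔX + cos λ·ΔY = −(-0.102758)·(-11) + (0.994706)·(210) = 207.76 m.
ΔN = −sin φ cos λ·ΔX − sin φ sin λ·ΔY + cos φ·ΔZ = −(0.818932)(0.994706)(-11) − (0.818932)(-0.102758)(210) + (0.573891)(-281) = -134.63 m.
Horizontal magnitude = √(ΔE² + ΔN²) = √(207.76² + (-134.63)²) = 247.57 m.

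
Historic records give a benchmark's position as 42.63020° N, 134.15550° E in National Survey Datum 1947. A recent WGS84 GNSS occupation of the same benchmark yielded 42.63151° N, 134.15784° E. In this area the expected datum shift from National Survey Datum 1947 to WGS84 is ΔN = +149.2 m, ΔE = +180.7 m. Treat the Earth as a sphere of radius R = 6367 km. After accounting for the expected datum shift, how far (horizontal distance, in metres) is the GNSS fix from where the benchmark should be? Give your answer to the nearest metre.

Observed coordinate differences: Δφ = +0.00131°, Δλ = +0.00234°.
Converting to metres (1° lat = 111125 m, cos φ = 0.735740): observed ΔN = 145.6 m, observed ΔE = 191.3 m.
Subtracting the expected shift leaves a residual of 145.6 − (149.2) = -3.6 m north and 191.3 − (180.7) = 10.6 m east.
Residual distance = √((-3.6)² + 10.6²) = 11.2 m.

11 m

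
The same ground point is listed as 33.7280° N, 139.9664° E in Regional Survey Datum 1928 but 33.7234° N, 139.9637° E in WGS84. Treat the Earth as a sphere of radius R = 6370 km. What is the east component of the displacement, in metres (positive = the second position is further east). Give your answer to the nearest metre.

ΔE = -250 m

Δφ = 33.7234° − 33.7280° = -0.0046°; Δλ = 139.9637° − 139.9664° = -0.0027°.
1° along a meridian = πR/180 = 111177 m.
ΔN = Δφ × 111177 = -511.4 m; ΔE = Δλ × 111177 × cos(33.7280°) = -0.0027 × 111177 × 0.831683 = -249.7 m.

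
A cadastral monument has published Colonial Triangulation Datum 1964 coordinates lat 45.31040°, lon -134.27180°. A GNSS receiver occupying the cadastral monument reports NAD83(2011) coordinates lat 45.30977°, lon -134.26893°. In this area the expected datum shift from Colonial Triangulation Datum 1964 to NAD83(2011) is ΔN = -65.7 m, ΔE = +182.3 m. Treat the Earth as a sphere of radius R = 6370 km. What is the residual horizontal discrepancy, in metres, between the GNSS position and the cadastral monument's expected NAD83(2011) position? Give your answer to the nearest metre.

42 m

Observed coordinate differences: Δφ = -0.00063°, Δλ = +0.00287°.
Converting to metres (1° lat = 111177 m, cos φ = 0.703266): observed ΔN = -70.0 m, observed ΔE = 224.4 m.
Subtracting the expected shift leaves a residual of -70.0 − (-65.7) = -4.3 m north and 224.4 − (182.3) = 42.1 m east.
Residual distance = √((-4.3)² + 42.1²) = 42.3 m.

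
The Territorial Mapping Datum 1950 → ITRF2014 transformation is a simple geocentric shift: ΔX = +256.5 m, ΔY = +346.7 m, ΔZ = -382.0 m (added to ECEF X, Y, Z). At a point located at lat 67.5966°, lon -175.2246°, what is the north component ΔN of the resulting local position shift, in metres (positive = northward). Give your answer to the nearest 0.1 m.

ΔN = 117.4 m

At φ = 67.5966°, λ = -175.2246°: sin φ = 0.924523, cos φ = 0.381125, sin λ = -0.083250, cos λ = -0.996529.
ΔN = −sin φ cos λ·ΔX − sin φ sin λ·ΔY + cos φ·ΔZ = −(0.924523)(-0.996529)(256.5) − (0.924523)(-0.083250)(346.7) + (0.381125)(-382.0) = 117.41 m.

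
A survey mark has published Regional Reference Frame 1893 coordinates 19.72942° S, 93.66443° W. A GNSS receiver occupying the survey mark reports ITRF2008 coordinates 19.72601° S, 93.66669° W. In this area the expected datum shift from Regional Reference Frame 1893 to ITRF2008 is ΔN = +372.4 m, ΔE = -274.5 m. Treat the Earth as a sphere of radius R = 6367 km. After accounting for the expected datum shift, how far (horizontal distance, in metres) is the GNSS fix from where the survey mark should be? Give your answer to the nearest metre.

Observed coordinate differences: Δφ = +0.00341°, Δλ = -0.00226°.
Converting to metres (1° lat = 111125 m, cos φ = 0.941297): observed ΔN = 378.9 m, observed ΔE = -236.4 m.
Subtracting the expected shift leaves a residual of 378.9 − (372.4) = 6.5 m north and -236.4 − (-274.5) = 38.1 m east.
Residual distance = √(6.5² + 38.1²) = 38.7 m.

39 m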